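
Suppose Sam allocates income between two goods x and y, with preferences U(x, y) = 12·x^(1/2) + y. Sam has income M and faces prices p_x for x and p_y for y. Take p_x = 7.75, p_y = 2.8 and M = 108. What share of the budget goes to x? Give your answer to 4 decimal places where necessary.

share on x = 0.3372

Set MRS = p_x/p_y: 6·x^(−1/2) = p_x/p_y.
Solve: √x = 6·p_y/p_x, so x*(p_x,p_y) = (6·p_y/p_x)², and y* = (M − p_x·x*)/p_y.
Plugging in: x* = (6·2.8/7.75)² = 4.6991, y* = 25.565.
Expenditure on x: 7.75·4.6991 = 36.4181; share = 0.3372.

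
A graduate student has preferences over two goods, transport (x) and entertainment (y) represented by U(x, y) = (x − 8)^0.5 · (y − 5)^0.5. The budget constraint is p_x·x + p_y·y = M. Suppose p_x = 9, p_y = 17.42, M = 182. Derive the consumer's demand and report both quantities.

Discretionary income = 182 − 8·9 − 5·17.42 = 22.9; x* = 8 + 0.5·22.9/9 = 9.2722; y* = 5 + 0.5·22.9/17.42 = 5.6573.

x* = 9.2722, y* = 5.6573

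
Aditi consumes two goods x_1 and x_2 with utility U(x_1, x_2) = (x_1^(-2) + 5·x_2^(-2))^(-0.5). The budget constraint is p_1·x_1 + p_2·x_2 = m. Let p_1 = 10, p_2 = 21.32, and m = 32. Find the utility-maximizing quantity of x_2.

x_2* = 1.1093

MU_x_1 ∝ x_1^(-3), MU_x_2 ∝ 5·x_2^(-3), so MRS = (1/5)·(x_2/x_1)^(3) = p_1/p_2.
Solve for the ratio: x_2/x_1 = [5·p_1/p_2]^(1/3).
With the ratio pinned down, the budget gives x_1* = m/(p_1 + p_2·(x_2/x_1)) and x_2* = (x_2/x_1)·x_1*.
Numerically x_2/x_1 = 1.3286, so x_1* = 32/(10 + 21.32·1.3286) = 0.8349 and x_2* = 1.3286·0.8349 = 1.1093.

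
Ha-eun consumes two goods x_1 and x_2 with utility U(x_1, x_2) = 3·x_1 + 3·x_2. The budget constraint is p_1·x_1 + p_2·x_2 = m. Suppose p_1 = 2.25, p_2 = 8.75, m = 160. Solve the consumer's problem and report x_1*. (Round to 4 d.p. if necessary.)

Linear utility — the consumer picks whichever good has higher MU/price: 3/2.25 = 1.3333 vs 3/8.75 = 0.3429.
x_1 gives more utility per dollar, so spend all income on x_1: x_1* = m/p_1, x_2* = 0.
Numerically: x_1* = 71.1111, x_2* = 0.

x_1* = 71.1111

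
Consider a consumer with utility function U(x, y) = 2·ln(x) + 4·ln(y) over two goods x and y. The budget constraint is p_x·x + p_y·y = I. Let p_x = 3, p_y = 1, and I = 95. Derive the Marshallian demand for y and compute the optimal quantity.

y* = 63.3333

The MRS is (1/2)·y/x. Set MRS = p_x/p_y.
Rearranging, p_y·y = 2·p_x·x. Substituting into the budget gives p_x·x·(1 + 2) = I.
Demand: x*(p_x,p_y,I) = 1/3·I/p_x and y* = 2/3·I/p_y.
At p_x=3, p_y=1, I=95: y* = 2/3·95/1 = 63.3333.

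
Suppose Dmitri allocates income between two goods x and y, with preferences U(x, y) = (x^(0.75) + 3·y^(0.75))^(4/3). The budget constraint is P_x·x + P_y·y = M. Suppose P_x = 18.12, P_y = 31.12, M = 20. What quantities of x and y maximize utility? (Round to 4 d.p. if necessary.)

MRS = MU_x/MU_y = (1/3)·(y/x)^(0.25). Set equal to P_x/P_y.
Hence y/x = (3·P_x/P_y)^(1/(0.25)), i.e. raised to the 4 power.
With the ratio pinned down, the budget gives x* = M/(P_x + P_y·(y/x)) and y* = (y/x)·x*.
Numerically y/x = 9.310209, so x* = 20/(18.12 + 31.12·9.310209) = 0.065 and y* = 9.310209·0.065 = 0.6048.

x* = 0.065, y* = 0.6048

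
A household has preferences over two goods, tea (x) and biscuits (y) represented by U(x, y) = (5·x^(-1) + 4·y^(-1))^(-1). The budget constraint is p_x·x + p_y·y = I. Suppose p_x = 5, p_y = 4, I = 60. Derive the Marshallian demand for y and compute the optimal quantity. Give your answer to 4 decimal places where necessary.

From the CES first-order condition, (5/4)·(y/x)^(2) = p_x/p_y.
Hence y/x = ((4/5)·p_x/p_y)^(1/(2)), i.e. raised to the 0.5 power.
Substitute y = (y/x)·x into the budget: x* = I/(p_x + p_y·(y/x)).
Numerically y/x = 1, so x* = 60/(5 + 4·1) = 6.6667 and y* = 1·6.6667 = 6.6667.

y* = 6.6667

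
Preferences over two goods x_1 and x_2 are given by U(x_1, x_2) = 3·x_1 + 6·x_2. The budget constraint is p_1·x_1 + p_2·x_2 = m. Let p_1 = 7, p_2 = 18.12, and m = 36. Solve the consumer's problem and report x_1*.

x_1* = 5.1429

Perfect substitutes: compare marginal utility per dollar. 3/p_1 vs 6/p_2 → 0.4286 vs 0.3311.
x_1 gives more utility per dollar, so spend all income on x_1: x_1* = m/p_1, x_2* = 0.
Numerically: x_1* = 5.1429, x_2* = 0.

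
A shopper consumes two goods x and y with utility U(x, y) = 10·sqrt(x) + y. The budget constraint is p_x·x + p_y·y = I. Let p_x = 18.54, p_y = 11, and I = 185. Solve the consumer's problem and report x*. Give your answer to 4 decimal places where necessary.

Set MRS = p_x/p_y: 5·x^(−1/2) = p_x/p_y.
Solve: √x = 5·p_y/p_x, so x*(p_x,p_y) = (5·p_y/p_x)², and y* = (I − p_x·x*)/p_y.
Plugging in: x* = (5·11/18.54)² = 8.8005.

x* = 8.8005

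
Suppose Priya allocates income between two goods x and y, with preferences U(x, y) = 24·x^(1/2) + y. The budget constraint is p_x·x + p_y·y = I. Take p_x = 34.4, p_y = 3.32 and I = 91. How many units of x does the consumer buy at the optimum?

Set MRS = p_x/p_y: 12·x^(−1/2) = p_x/p_y.
Thus x* = (12·p_y/p_x)² — independent of I — with the rest of income spent on y.
Plugging in: x* = (12·3.32/34.4)² = 1.3413.

x* = 1.3413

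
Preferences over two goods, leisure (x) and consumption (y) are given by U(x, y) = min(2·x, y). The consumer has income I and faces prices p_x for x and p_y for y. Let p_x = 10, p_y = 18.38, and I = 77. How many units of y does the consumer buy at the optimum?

y* = 3.2934

With perfect complements, no substitution: consume in ratio x:y = 1:2.
Budget: p_x·x + p_y·2·x = I, so (p_x + 2·p_y)·x = I.
Demand: x*(p_x,p_y,I) = I/(p_x + 2·p_y), y* = 2·I/(p_x + 2·p_y).
Here 10 + 2·18.38 = 46.76, giving y* = 3.2934.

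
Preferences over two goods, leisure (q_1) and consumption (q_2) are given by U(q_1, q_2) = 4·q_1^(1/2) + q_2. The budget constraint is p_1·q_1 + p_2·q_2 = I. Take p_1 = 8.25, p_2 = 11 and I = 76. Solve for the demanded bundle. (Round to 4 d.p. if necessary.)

Utility is quasi-linear in q_2; the FOC for q_1 is 2/√q_1 = p_1/p_2.
Solve: √q_1 = 2·p_2/p_1, so q_1*(p_1,p_2) = (2·p_2/p_1)², and q_2* = (I − p_1·q_1*)/p_2.
Plugging in: q_1* = (2·11/8.25)² = 7.1111, q_2* = 1.5758.

q_1* = 7.1111, q_2* = 1.5758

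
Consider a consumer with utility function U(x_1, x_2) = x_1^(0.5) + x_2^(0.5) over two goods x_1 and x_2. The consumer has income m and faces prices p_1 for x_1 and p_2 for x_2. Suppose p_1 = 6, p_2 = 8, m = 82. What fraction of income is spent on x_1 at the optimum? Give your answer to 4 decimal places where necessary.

MU_x_1 ∝ x_1^(-0.5), MU_x_2 ∝ x_2^(-0.5), so MRS = (x_2/x_1)^(0.5) = p_1/p_2.
Solve for the ratio: x_2/x_1 = [p_1/p_2]^(2).
With the ratio pinned down, the budget gives x_1* = m/(p_1 + p_2·(x_2/x_1)) and x_2* = (x_2/x_1)·x_1*.
Numerically x_2/x_1 = 0.5625, so x_1* = 82/(6 + 8·0.5625) = 7.8095 and x_2* = 0.5625·7.8095 = 4.3929.
Expenditure on x_1: 6·7.8095 = 46.8571; share = 0.5714.

share on x_1 = 0.5714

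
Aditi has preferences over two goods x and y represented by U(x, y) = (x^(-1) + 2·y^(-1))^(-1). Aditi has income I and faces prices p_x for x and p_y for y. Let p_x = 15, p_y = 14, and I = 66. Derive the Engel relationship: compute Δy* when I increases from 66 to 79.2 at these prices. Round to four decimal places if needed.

Δy* = 0.5444

From the CES first-order condition, (1/2)·(y/x)^(2) = p_x/p_y.
Hence y/x = (2·p_x/p_y)^(1/(2)), i.e. raised to the 0.5 power.
Substitute y = (y/x)·x into the budget: x* = I/(p_x + p_y·(y/x)).
Numerically y/x = 1.46385, so x* = 66/(15 + 14·1.46385) = 1.8595 and y* = 1.46385·1.8595 = 2.722.
At I' = 79.2: y* = 3.2664. Change: 3.2664 − 2.722 = 0.5444.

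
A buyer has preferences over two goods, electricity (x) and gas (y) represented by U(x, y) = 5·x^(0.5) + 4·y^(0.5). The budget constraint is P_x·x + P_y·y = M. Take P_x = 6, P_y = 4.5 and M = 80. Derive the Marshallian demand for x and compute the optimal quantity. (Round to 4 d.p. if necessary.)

MRS = MU_x/MU_y = (5/4)·(y/x)^(0.5). Set equal to P_x/P_y.
Hence y/x = ((4/5)·P_x/P_y)^(1/(0.5)), i.e. raised to the 2 power.
With the ratio pinned down, the budget gives x* = M/(P_x + P_y·(y/x)) and y* = (y/x)·x*.
Numerically y/x = 1.137778, so x* = 80/(6 + 4.5·1.137778) = 7.1942.

x* = 7.1942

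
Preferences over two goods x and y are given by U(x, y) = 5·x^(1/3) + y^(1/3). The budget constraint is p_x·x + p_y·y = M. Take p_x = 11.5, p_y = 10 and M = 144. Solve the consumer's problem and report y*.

MU_x ∝ 5·x^(-2/3), MU_y ∝ y^(-2/3), so MRS = 5·(y/x)^(2/3) = p_x/p_y.
Solve for the ratio: y/x = [(1/5)·p_x/p_y]^(1.5).
With the ratio pinned down, the budget gives x* = M/(p_x + p_y·(y/x)) and y* = (y/x)·x*.
Numerically y/x = 0.110304, so x* = 144/(11.5 + 10·0.110304) = 11.4258 and y* = 0.110304·11.4258 = 1.2603.

y* = 1.2603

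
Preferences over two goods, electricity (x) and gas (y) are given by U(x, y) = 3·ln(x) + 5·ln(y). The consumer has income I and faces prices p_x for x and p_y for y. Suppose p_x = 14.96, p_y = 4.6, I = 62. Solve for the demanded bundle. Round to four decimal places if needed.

MU_x/MU_y = (3·y)/(5·x); tangency sets this equal to p_x/p_y.
So 3·p_y·y = 5·p_x·x; combined with the budget, a share 0.375 of income goes to x.
Demand: x*(p_x,p_y,I) = 0.375·I/p_x and y* = 0.625·I/p_y.
At p_x=14.96, p_y=4.6, I=62: x* = 0.375·62/14.96 = 1.5541, y* = 8.4239.

x* = 1.5541, y* = 8.4239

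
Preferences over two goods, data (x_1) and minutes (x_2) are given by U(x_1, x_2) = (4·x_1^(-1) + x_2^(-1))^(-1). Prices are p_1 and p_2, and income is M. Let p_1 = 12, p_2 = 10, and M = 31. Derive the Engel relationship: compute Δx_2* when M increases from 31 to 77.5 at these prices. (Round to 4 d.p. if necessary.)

From the CES first-order condition, 4·(x_2/x_1)^(2) = p_1/p_2.
Hence x_2/x_1 = ((1/4)·p_1/p_2)^(1/(2)), i.e. raised to the 0.5 power.
With the ratio pinned down, the budget gives x_1* = M/(p_1 + p_2·(x_2/x_1)) and x_2* = (x_2/x_1)·x_1*.
Numerically x_2/x_1 = 0.547723, so x_1* = 31/(12 + 10·0.547723) = 1.7737 and x_2* = 0.547723·1.7737 = 0.9715.
At M' = 77.5: x_2* = 2.4288. Change: 2.4288 − 0.9715 = 1.4573.

Δx_2* = 1.4573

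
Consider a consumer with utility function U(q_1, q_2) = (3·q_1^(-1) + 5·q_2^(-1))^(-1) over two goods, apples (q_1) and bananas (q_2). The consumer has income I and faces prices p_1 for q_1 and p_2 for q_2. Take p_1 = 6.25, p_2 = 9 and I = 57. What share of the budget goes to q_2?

share on q_2 = 0.6077

From the CES first-order condition, (3/5)·(q_2/q_1)^(2) = p_1/p_2.
Hence q_2/q_1 = ((5/3)·p_1/p_2)^(1/(2)), i.e. raised to the 0.5 power.
With the ratio pinned down, the budget gives q_1* = I/(p_1 + p_2·(q_2/q_1)) and q_2* = (q_2/q_1)·q_1*.
Numerically q_2/q_1 = 1.075829, so q_1* = 57/(6.25 + 9·1.075829) = 3.5776 and q_2* = 1.075829·3.5776 = 3.8489.
Expenditure on q_2: 9·3.8489 = 34.64; share = 0.6077.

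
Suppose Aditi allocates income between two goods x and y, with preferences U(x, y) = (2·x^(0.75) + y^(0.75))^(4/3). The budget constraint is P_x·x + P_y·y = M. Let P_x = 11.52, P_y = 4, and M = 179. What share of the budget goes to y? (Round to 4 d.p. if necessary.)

share on y = 0.5989

MRS = MU_x/MU_y = 2·(y/x)^(0.25). Set equal to P_x/P_y.
Hence y/x = ((1/2)·P_x/P_y)^(1/(0.25)), i.e. raised to the 4 power.
Substitute y = (y/x)·x into the budget: x* = M/(P_x + P_y·(y/x)).
Numerically y/x = 4.299817, so x* = 179/(11.52 + 4·4.299817) = 6.2327 and y* = 4.299817·6.2327 = 26.7997.
Expenditure on y: 4·26.7997 = 107.1987; share = 0.5989.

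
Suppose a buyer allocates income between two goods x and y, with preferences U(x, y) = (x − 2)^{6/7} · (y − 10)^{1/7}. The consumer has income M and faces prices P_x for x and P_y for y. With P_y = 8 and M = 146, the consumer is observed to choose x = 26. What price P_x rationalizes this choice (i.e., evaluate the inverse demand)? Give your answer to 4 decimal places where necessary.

P_x = 2.2

This is Cobb-Douglas in (x−2, y−10): tangency gives 6/7·P_y·(y−10) = 1/7·P_x·(x−2).
After buying the subsistence bundle (2, 10), a share 6/7 of the remaining income goes to x: x* = 2 + 6/7·(M − 2P_x − 10P_y)/P_x.
Set x* = 26 in the demand function and solve for P_x: P_x = 2.2.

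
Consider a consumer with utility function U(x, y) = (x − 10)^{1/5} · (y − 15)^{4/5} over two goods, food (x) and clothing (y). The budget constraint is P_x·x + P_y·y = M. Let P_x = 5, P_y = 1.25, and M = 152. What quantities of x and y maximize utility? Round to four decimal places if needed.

x* = 13.33, y* = 68.28

MRS = (1/4)·(y−15)/(x−10). Tangency with P_x/P_y gives y−15 = 4·(P_x/P_y)·(x−10).
Substituting into the budget: x* = 10 + 0.2·(M − 10·P_x − 15·P_y)/P_x, and y* = 15 + 0.8·(…)/P_y.
Discretionary income = 152 − 10·5 − 15·1.25 = 83.25; x* = 10 + 0.2·83.25/5 = 13.33; y* = 15 + 0.8·83.25/1.25 = 68.28.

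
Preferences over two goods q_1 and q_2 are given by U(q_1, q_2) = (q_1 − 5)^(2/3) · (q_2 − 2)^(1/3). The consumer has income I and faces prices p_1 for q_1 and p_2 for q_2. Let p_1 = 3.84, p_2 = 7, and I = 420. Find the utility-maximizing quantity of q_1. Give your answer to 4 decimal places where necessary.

q_1* = 72.1528

Let q_1' = q_1−5, q_2' = q_2−2. MRS = 2·q_2'/q_1' = p_1/p_2.
After buying the subsistence bundle (5, 2), a share 2/3 of the remaining income goes to q_1: q_1* = 5 + 2/3·(I − 5p_1 − 2p_2)/p_1.
Discretionary income = 420 − 5·3.84 − 2·7 = 386.8; q_1* = 5 + 2/3·386.8/3.84 = 72.1528.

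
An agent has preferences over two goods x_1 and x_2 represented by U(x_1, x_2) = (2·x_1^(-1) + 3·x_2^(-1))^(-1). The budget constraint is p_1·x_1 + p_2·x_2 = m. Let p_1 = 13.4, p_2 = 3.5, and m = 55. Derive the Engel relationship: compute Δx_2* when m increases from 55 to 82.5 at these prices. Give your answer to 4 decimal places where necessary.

Δx_2* = 3.0248

MRS = MU_x_1/MU_x_2 = (2/3)·(x_2/x_1)^(2). Set equal to p_1/p_2.
Hence x_2/x_1 = ((3/2)·p_1/p_2)^(1/(2)), i.e. raised to the 0.5 power.
Substitute x_2 = (x_2/x_1)·x_1 into the budget: x_1* = m/(p_1 + p_2·(x_2/x_1)).
Numerically x_2/x_1 = 2.396426, so x_1* = 55/(13.4 + 3.5·2.396426) = 2.5244 and x_2* = 2.396426·2.5244 = 6.0495.
At m' = 82.5: x_2* = 9.0743. Change: 9.0743 − 6.0495 = 3.0248.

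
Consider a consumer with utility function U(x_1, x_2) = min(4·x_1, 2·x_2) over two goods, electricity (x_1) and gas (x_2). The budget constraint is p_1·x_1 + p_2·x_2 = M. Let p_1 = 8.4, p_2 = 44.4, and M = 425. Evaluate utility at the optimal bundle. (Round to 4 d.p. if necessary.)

With perfect complements, no substitution: consume in ratio x_1:x_2 = 2:4.
Budget: p_1·x_1 + p_2·2·x_1 = M, so (2·p_1 + 4·p_2)·x_1 = 2·M.
Demand: x_1*(p_1,p_2,M) = 2·M/(2·p_1 + 4·p_2), x_2* = 4·M/(2·p_1 + 4·p_2).
Here 2·8.4 + 4·44.4 = 194.4, giving x_1* = 4.3724 and x_2* = 8.7449.
Utility at the optimum: U(4.3724, 8.7449) = 17.4897.

V = 17.4897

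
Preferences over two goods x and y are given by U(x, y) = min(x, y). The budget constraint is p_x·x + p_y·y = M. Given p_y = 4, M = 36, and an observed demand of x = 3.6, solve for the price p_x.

With perfect complements, no substitution: consume in ratio x:y = 1:1.
Budget: p_x·x + p_y·x = M, so (p_x + p_y)·x = M.
Demand: x*(p_x,p_y,M) = M/(p_x + p_y), y* = M/(p_x + p_y).
Set x* = 3.6 in the demand function and solve for p_x: p_x = 6.

p_x = 6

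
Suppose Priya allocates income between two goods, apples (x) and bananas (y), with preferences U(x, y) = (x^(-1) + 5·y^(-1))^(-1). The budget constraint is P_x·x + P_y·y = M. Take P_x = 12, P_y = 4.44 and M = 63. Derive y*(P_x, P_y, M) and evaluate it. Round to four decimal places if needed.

y* = 8.1772

MRS = MU_x/MU_y = (1/5)·(y/x)^(2). Set equal to P_x/P_y.
Hence y/x = (5·P_x/P_y)^(1/(2)), i.e. raised to the 0.5 power.
Substitute y = (y/x)·x into the budget: x* = M/(P_x + P_y·(y/x)).
Numerically y/x = 3.676073, so x* = 63/(12 + 4.44·3.676073) = 2.2244 and y* = 3.676073·2.2244 = 8.1772.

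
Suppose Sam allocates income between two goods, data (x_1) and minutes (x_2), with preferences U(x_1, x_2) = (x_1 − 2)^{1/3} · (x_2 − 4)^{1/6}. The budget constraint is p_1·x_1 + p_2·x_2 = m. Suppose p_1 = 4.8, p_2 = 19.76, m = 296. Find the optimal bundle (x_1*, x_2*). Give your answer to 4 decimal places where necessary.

x_1* = 30.8, x_2* = 7.498

This is Cobb-Douglas in (x_1−2, x_2−4): tangency gives 1/3·p_2·(x_2−4) = 1/6·p_1·(x_1−2).
After buying the subsistence bundle (2, 4), a share 2/3 of the remaining income goes to x_1: x_1* = 2 + 2/3·(m − 2p_1 − 4p_2)/p_1.
Discretionary income = 296 − 2·4.8 − 4·19.76 = 207.36; x_1* = 2 + 2/3·207.36/4.8 = 30.8; x_2* = 4 + 1/3·207.36/19.76 = 7.498.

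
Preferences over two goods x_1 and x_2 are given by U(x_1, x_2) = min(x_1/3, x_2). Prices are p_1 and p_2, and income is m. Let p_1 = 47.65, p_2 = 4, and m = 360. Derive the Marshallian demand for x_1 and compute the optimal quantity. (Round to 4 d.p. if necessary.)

With perfect complements, no substitution: consume in ratio x_1:x_2 = 3:1.
Budget: p_1·x_1 + p_2·(1/3)·x_1 = m, so (3·p_1 + p_2)·x_1 = 3·m.
Demand: x_1*(p_1,p_2,m) = 3·m/(3·p_1 + p_2), x_2* = m/(3·p_1 + p_2).
Here 3·47.65 + 4 = 146.95, giving x_1* = 7.3494.

x_1* = 7.3494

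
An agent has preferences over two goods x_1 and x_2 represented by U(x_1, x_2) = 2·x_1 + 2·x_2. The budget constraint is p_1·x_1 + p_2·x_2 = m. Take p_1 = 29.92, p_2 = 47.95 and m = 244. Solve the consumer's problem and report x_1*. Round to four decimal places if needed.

Perfect substitutes: compare marginal utility per dollar. 2/p_1 vs 2/p_2 → 0.0668 vs 0.0417.
x_1 gives more utility per dollar, so spend all income on x_1: x_1* = m/p_1, x_2* = 0.
Numerically: x_1* = 8.1551, x_2* = 0.

x_1* = 8.1551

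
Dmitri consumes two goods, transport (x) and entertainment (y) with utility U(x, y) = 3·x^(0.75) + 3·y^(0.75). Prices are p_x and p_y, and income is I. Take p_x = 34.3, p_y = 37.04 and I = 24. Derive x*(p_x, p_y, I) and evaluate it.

x* = 0.39

From the CES first-order condition, (y/x)^(0.25) = p_x/p_y.
Hence y/x = (p_x/p_y)^(1/(0.25)), i.e. raised to the 4 power.
With the ratio pinned down, the budget gives x* = I/(p_x + p_y·(y/x)) and y* = (y/x)·x*.
Numerically y/x = 0.735347, so x* = 24/(34.3 + 37.04·0.735347) = 0.39.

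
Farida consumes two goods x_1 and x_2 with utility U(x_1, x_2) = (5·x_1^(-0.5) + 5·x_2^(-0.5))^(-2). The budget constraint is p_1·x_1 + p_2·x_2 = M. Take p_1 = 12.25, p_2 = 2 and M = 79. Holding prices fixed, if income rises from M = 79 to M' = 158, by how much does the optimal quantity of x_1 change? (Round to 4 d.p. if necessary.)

Substitute x_2 = (x_2/x_1)·x_1 into the budget: x_1* = M/(p_1 + p_2·(x_2/x_1)).
Numerically x_2/x_1 = 3.34763, so x_1* = 79/(12.25 + 2·3.34763) = 4.1699.
At M' = 158: x_1* = 8.3398. Change: 8.3398 − 4.1699 = 4.1699.

Δx_1* = 4.1699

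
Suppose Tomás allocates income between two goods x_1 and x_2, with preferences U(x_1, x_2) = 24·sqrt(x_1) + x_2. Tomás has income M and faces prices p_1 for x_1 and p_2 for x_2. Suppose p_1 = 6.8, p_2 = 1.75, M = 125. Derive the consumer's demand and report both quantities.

Set MRS = p_1/p_2: 12·x_1^(−1/2) = p_1/p_2.
Thus x_1* = (12·p_2/p_1)² — independent of M — with the rest of income spent on x_2.
Plugging in: x_1* = (12·1.75/6.8)² = 9.5372, x_2* = 34.3697.

x_1* = 9.5372, x_2* = 34.3697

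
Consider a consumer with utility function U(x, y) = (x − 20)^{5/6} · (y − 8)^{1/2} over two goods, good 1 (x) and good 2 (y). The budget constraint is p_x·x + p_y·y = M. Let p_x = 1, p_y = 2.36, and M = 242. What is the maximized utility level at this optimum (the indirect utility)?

Discretionary income = 242 − 20·1 − 8·2.36 = 203.12; x* = 20 + 0.625·203.12/1 = 146.95; y* = 8 + 0.375·203.12/2.36 = 40.2754.
Utility at the optimum: U(146.95, 40.2754) = 321.709.

V = 321.709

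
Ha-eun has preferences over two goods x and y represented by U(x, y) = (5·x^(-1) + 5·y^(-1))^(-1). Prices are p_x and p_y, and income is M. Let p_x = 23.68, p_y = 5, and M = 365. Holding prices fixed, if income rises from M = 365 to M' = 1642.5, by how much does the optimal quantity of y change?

MU_x ∝ 5·x^(-2), MU_y ∝ 5·y^(-2), so MRS = (y/x)^(2) = p_x/p_y.
Hence y/x = (p_x/p_y)^(1/(2)), i.e. raised to the 0.5 power.
Substitute y = (y/x)·x into the budget: x* = M/(p_x + p_y·(y/x)).
Numerically y/x = 2.176235, so x* = 365/(23.68 + 5·2.176235) = 10.561 and y* = 2.176235·10.561 = 22.9832.
At M' = 1642.5: y* = 103.4243. Change: 103.4243 − 22.9832 = 80.4411.

Δy* = 80.4411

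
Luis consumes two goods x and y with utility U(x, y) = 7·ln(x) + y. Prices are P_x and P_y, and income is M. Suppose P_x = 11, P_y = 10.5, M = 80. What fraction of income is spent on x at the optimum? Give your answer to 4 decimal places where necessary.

Set MRS = P_x/P_y: (7/x)/1 = P_x/P_y.
So x*(P_x,P_y) = 7·P_y/P_x, independent of income; and y* = (M − 7·P_y)/P_y.
At the given prices: x* = 7·10.5/11 = 6.6818, and y* = 0.619.
Expenditure on x: 11·6.6818 = 73.5; share = 0.9187.

share on x = 0.9187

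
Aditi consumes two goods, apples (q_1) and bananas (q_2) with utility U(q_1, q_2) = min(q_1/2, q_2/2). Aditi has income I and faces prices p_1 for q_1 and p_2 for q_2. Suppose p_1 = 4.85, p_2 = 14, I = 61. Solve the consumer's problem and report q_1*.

q_1* = 3.2361

With perfect complements, no substitution: consume in ratio q_1:q_2 = 2:2.
Budget: p_1·q_1 + p_2·q_1 = I, so (2·p_1 + 2·p_2)·q_1 = 2·I.
Demand: q_1*(p_1,p_2,I) = 2·I/(2·p_1 + 2·p_2), q_2* = 2·I/(2·p_1 + 2·p_2).
Here 2·4.85 + 2·14 = 37.7, giving q_1* = 3.2361.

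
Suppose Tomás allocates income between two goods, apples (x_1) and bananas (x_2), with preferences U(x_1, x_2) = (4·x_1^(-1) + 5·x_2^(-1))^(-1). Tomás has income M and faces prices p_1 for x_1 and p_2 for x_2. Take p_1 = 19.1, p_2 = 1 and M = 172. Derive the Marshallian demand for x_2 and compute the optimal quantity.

From the CES first-order condition, (4/5)·(x_2/x_1)^(2) = p_1/p_2.
Solve for the ratio: x_2/x_1 = [(5/4)·p_1/p_2]^(0.5).
With the ratio pinned down, the budget gives x_1* = M/(p_1 + p_2·(x_2/x_1)) and x_2* = (x_2/x_1)·x_1*.
Numerically x_2/x_1 = 4.886205, so x_1* = 172/(19.1 + 1·4.886205) = 7.1708 and x_2* = 4.886205·7.1708 = 35.0379.

x_2* = 35.0379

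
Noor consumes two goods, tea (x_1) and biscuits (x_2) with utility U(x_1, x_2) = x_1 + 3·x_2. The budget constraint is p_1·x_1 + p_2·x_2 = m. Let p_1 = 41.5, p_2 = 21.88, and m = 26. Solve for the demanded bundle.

x_1* = 0, x_2* = 1.1883

Linear utility — the consumer picks whichever good has higher MU/price: 1/41.5 = 0.0241 vs 3/21.88 = 0.1371.
x_2 gives more utility per dollar, so spend all income on x_2: x_2* = m/p_2, x_1* = 0.
Numerically: x_1* = 0, x_2* = 1.1883.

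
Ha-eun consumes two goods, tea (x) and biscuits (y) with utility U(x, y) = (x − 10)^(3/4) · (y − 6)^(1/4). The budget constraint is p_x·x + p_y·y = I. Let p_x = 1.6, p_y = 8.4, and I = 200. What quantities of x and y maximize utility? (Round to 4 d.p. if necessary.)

x* = 72.625, y* = 9.9762

Substituting into the budget: x* = 10 + 0.75·(I − 10·p_x − 6·p_y)/p_x, and y* = 6 + 0.25·(…)/p_y.
Discretionary income = 200 − 10·1.6 − 6·8.4 = 133.6; x* = 10 + 0.75·133.6/1.6 = 72.625; y* = 6 + 0.25·133.6/8.4 = 9.9762.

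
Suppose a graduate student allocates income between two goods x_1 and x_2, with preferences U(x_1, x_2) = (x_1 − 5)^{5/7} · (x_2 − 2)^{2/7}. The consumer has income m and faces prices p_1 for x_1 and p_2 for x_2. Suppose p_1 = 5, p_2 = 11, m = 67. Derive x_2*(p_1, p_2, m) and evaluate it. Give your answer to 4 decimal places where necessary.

x_2* = 2.5195

Discretionary income = 67 − 5·5 − 2·11 = 20; x_2* = 2 + 2/7·20/11 = 2.5195.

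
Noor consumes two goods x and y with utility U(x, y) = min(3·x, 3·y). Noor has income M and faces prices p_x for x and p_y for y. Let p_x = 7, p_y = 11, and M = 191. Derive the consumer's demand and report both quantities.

x* = 10.6111, y* = 10.6111

Leontief preferences: the optimum is at the kink where x/3 = y/3, i.e. y = x.
Budget: p_x·x + p_y·x = M, so (3·p_x + 3·p_y)·x = 3·M.
Demand: x*(p_x,p_y,M) = 3·M/(3·p_x + 3·p_y), y* = 3·M/(3·p_x + 3·p_y).
Here 3·7 + 3·11 = 54, giving x* = 10.6111 and y* = 10.6111.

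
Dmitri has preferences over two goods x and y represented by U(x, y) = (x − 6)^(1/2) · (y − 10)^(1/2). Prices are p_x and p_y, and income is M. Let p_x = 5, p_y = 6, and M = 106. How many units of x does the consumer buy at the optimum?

x* = 7.6

MRS = (y−10)/(x−6). Tangency with p_x/p_y gives y−10 = (p_x/p_y)·(x−6).
Substituting into the budget: x* = 6 + 0.5·(M − 6·p_x − 10·p_y)/p_x, and y* = 10 + 0.5·(…)/p_y.
Discretionary income = 106 − 6·5 − 10·6 = 16; x* = 6 + 0.5·16/5 = 7.6.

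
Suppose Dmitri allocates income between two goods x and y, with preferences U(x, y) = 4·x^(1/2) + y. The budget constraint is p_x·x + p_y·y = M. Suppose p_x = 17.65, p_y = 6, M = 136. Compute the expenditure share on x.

share on x = 0.06

Plugging in: x* = (2·6/17.65)² = 0.4622, y* = 21.3069.
Expenditure on x: 17.65·0.4622 = 8.1586; share = 0.06.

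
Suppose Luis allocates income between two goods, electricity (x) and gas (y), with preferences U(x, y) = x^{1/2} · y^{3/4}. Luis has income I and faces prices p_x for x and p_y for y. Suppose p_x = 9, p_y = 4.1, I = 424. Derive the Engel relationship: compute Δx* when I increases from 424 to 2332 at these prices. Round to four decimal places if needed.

Δx* = 84.8

Tangency: MRS = (2/3)·y/x = p_x/p_y.
Rearranging, p_y·y = (3/2)·p_x·x. Substituting into the budget gives p_x·x·(1 + (3/2)) = I.
Demand: x*(p_x,p_y,I) = 0.4·I/p_x and y* = 0.6·I/p_y.
At p_x=9, p_y=4.1, I=424: x* = 0.4·424/9 = 18.8444.
At I' = 2332: x* = 103.6444. Change: 103.6444 − 18.8444 = 84.8.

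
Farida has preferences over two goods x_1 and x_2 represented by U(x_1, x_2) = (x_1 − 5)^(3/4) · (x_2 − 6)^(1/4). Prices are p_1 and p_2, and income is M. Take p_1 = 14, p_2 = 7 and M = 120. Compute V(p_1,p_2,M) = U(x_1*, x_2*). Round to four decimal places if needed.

MRS = 3·(x_2−6)/(x_1−5). Tangency with p_1/p_2 gives x_2−6 = (1/3)·(p_1/p_2)·(x_1−5).
After buying the subsistence bundle (5, 6), a share 0.75 of the remaining income goes to x_1: x_1* = 5 + 0.75·(M − 5p_1 − 6p_2)/p_1.
Discretionary income = 120 − 5·14 − 6·7 = 8; x_1* = 5 + 0.75·8/14 = 5.4286; x_2* = 6 + 0.25·8/7 = 6.2857.
Utility at the optimum: U(5.4286, 6.2857) = 0.3873.

V = 0.3873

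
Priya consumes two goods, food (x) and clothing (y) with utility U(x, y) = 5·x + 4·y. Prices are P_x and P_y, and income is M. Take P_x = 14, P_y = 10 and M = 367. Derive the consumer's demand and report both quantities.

x* = 0, y* = 36.7

Linear utility — the consumer picks whichever good has higher MU/price: 5/14 = 0.3571 vs 4/10 = 0.4.
y gives more utility per dollar, so spend all income on y: y* = M/P_y, x* = 0.
Numerically: x* = 0, y* = 36.7.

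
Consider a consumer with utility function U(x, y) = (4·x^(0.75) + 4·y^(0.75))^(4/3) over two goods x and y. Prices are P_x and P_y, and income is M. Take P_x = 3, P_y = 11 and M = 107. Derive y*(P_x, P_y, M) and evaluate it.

Substitute y = (y/x)·x into the budget: x* = M/(P_x + P_y·(y/x)).
Numerically y/x = 0.005532, so x* = 107/(3 + 11·0.005532) = 34.9575 and y* = 0.005532·34.9575 = 0.1934.

y* = 0.1934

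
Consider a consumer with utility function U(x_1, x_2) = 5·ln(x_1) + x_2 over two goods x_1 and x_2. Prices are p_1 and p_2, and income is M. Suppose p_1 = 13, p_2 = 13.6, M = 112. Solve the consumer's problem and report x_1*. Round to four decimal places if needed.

Set MRS = p_1/p_2: (5/x_1)/1 = p_1/p_2.
So x_1*(p_1,p_2) = 5·p_2/p_1, independent of income; and x_2* = (M − 5·p_2)/p_2.
At the given prices: x_1* = 5·13.6/13 = 5.2308.

x_1* = 5.2308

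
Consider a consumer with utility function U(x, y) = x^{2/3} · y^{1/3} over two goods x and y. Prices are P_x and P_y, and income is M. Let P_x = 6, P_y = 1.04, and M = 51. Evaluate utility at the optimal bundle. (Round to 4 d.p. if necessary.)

V = 8.0666

Tangency: MRS = 2·y/x = P_x/P_y.
So 2/3·P_y·y = 1/3·P_x·x; combined with the budget, a share 2/3 of income goes to x.
Demand: x*(P_x,P_y,M) = 2/3·M/P_x and y* = 1/3·M/P_y.
At P_x=6, P_y=1.04, M=51: x* = 2/3·51/6 = 5.6667, y* = 16.3462.
Utility at the optimum: U(5.6667, 16.3462) = 8.0666.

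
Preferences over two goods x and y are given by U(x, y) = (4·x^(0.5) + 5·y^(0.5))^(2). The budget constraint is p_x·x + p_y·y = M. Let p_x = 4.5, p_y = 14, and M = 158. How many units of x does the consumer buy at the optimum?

x* = 23.3726

MRS = MU_x/MU_y = (4/5)·(y/x)^(0.5). Set equal to p_x/p_y.
Hence y/x = ((5/4)·p_x/p_y)^(1/(0.5)), i.e. raised to the 2 power.
Substitute y = (y/x)·x into the budget: x* = M/(p_x + p_y·(y/x)).
Numerically y/x = 0.161432, so x* = 158/(4.5 + 14·0.161432) = 23.3726.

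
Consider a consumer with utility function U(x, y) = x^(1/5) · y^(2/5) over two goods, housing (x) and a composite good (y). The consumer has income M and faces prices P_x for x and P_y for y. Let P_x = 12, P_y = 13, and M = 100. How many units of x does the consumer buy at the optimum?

MU_x/MU_y = (0.2·y)/(0.4·x); tangency sets this equal to P_x/P_y.
Rearranging, P_y·y = 2·P_x·x. Substituting into the budget gives P_x·x·(1 + 2) = M.
Demand: x*(P_x,P_y,M) = 1/3·M/P_x and y* = 2/3·M/P_y.
At P_x=12, P_y=13, M=100: x* = 1/3·100/12 = 2.7778.

x* = 2.7778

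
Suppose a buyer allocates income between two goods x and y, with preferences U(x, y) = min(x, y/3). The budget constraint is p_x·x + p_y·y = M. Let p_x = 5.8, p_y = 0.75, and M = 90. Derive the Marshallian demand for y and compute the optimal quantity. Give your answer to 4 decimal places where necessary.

y* = 33.5404

Leontief preferences: the optimum is at the kink where x/1 = y/3, i.e. y = 3·x.
Budget: p_x·x + p_y·3·x = M, so (p_x + 3·p_y)·x = M.
Demand: x*(p_x,p_y,M) = M/(p_x + 3·p_y), y* = 3·M/(p_x + 3·p_y).
Here 5.8 + 3·0.75 = 8.05, giving y* = 33.5404.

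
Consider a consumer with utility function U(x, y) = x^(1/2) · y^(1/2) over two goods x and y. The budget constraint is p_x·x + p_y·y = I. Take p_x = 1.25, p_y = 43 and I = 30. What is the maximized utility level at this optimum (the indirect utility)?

The MRS is y/x. Set MRS = p_x/p_y.
Rearranging, p_y·y = p_x·x. Substituting into the budget gives p_x·x·(1 + 1) = I.
Demand: x*(p_x,p_y,I) = 0.5·I/p_x and y* = 0.5·I/p_y.
At p_x=1.25, p_y=43, I=30: x* = 0.5·30/1.25 = 12, y* = 0.3488.
Utility at the optimum: U(12, 0.3488) = 2.046.

V = 2.046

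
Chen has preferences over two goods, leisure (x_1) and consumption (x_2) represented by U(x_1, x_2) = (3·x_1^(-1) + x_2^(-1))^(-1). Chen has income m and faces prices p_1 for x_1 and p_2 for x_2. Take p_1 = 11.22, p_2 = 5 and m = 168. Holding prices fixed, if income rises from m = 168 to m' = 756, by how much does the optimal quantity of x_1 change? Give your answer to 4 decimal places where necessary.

MRS = MU_x_1/MU_x_2 = 3·(x_2/x_1)^(2). Set equal to p_1/p_2.
Solve for the ratio: x_2/x_1 = [(1/3)·p_1/p_2]^(0.5).
With the ratio pinned down, the budget gives x_1* = m/(p_1 + p_2·(x_2/x_1)) and x_2* = (x_2/x_1)·x_1*.
Numerically x_2/x_1 = 0.86487, so x_1* = 168/(11.22 + 5·0.86487) = 10.8078.
At m' = 756: x_1* = 48.635. Change: 48.635 − 10.8078 = 37.8272.

Δx_1* = 37.8272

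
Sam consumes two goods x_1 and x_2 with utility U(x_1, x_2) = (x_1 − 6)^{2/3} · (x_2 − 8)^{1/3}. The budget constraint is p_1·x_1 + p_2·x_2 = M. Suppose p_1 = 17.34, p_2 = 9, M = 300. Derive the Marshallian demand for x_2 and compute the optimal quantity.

x_2* = 12.5911

MRS = 2·(x_2−8)/(x_1−6). Tangency with p_1/p_2 gives x_2−8 = (1/2)·(p_1/p_2)·(x_1−6).
Substituting into the budget: x_1* = 6 + 2/3·(M − 6·p_1 − 8·p_2)/p_1, and x_2* = 8 + 1/3·(…)/p_2.
Discretionary income = 300 − 6·17.34 − 8·9 = 123.96; x_2* = 8 + 1/3·123.96/9 = 12.5911.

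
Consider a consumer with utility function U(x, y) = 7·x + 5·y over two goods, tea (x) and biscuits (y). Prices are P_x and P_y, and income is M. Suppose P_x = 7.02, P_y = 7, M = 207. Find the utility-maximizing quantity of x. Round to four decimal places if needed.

Perfect substitutes: compare marginal utility per dollar. 7/P_x vs 5/P_y → 0.9972 vs 0.7143.
x gives more utility per dollar, so spend all income on x: x* = M/P_x, y* = 0.
Numerically: x* = 29.4872, y* = 0.

x* = 29.4872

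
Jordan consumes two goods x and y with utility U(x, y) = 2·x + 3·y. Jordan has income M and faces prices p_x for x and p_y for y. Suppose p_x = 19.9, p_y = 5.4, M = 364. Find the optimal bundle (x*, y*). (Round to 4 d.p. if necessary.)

x* = 0, y* = 67.4074

Perfect substitutes: compare marginal utility per dollar. 2/p_x vs 3/p_y → 0.1005 vs 0.5556.
y gives more utility per dollar, so spend all income on y: y* = M/p_y, x* = 0.
Numerically: x* = 0, y* = 67.4074.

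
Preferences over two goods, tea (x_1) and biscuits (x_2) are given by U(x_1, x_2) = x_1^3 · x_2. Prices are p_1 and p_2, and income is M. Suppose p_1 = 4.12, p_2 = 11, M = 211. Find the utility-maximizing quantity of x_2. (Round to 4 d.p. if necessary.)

MU_x_1/MU_x_2 = (3·x_2)/(x_1); tangency sets this equal to p_1/p_2.
So 3·p_2·x_2 = p_1·x_1; combined with the budget, a share 0.75 of income goes to x_1.
Demand: x_1*(p_1,p_2,M) = 0.75·M/p_1 and x_2* = 0.25·M/p_2.
At p_1=4.12, p_2=11, M=211: x_2* = 0.25·211/11 = 4.7955.

x_2* = 4.7955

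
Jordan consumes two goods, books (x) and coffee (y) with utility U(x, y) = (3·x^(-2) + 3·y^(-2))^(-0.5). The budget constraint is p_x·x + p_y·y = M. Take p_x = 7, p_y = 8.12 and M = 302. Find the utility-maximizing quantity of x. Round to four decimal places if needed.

From the CES first-order condition, (y/x)^(3) = p_x/p_y.
Hence y/x = (p_x/p_y)^(1/(3)), i.e. raised to the 1/3 power.
Substitute y = (y/x)·x into the budget: x* = M/(p_x + p_y·(y/x)).
Numerically y/x = 0.951731, so x* = 302/(7 + 8.12·0.951731) = 20.5051.

x* = 20.5051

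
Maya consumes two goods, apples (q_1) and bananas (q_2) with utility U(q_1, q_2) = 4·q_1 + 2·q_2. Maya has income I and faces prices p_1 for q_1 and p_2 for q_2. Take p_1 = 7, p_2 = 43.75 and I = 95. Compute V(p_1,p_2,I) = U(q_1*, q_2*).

V = 54.2857

Perfect substitutes: compare marginal utility per dollar. 4/p_1 vs 2/p_2 → 0.5714 vs 0.0457.
q_1 gives more utility per dollar, so spend all income on q_1: q_1* = I/p_1, q_2* = 0.
Numerically: q_1* = 13.5714, q_2* = 0.
Utility at the optimum: U(13.5714, 0) = 54.2857.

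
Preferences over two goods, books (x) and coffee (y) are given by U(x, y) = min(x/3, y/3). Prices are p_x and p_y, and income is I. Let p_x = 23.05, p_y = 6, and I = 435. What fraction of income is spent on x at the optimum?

Leontief preferences: the optimum is at the kink where x/3 = y/3, i.e. y = x.
Budget: p_x·x + p_y·x = I, so (3·p_x + 3·p_y)·x = 3·I.
Demand: x*(p_x,p_y,I) = 3·I/(3·p_x + 3·p_y), y* = 3·I/(3·p_x + 3·p_y).
Here 3·23.05 + 3·6 = 87.15, giving x* = 14.9742 and y* = 14.9742.
Expenditure on x: 23.05·14.9742 = 345.1549; share = 0.7935.

share on x = 0.7935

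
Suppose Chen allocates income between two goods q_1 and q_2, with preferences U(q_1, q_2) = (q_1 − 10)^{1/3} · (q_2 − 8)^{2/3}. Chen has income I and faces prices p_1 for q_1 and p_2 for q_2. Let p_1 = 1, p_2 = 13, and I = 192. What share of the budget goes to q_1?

This is Cobb-Douglas in (q_1−10, q_2−8): tangency gives 1/3·p_2·(q_2−8) = 2/3·p_1·(q_1−10).
Substituting into the budget: q_1* = 10 + 1/3·(I − 10·p_1 − 8·p_2)/p_1, and q_2* = 8 + 2/3·(…)/p_2.
Discretionary income = 192 − 10·1 − 8·13 = 78; q_1* = 10 + 1/3·78/1 = 36; q_2* = 8 + 2/3·78/13 = 12.
Expenditure on q_1: 1·36 = 36; share = 0.1875.

share on q_1 = 0.1875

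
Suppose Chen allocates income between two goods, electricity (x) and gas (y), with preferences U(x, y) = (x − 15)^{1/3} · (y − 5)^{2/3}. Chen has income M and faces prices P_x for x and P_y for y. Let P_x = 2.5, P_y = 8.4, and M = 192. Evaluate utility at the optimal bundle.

MRS = (1/2)·(y−5)/(x−15). Tangency with P_x/P_y gives y−5 = 2·(P_x/P_y)·(x−15).
After buying the subsistence bundle (15, 5), a share 1/3 of the remaining income goes to x: x* = 15 + 1/3·(M − 15P_x − 5P_y)/P_x.
Discretionary income = 192 − 15·2.5 − 5·8.4 = 112.5; x* = 15 + 1/3·112.5/2.5 = 30; y* = 5 + 2/3·112.5/8.4 = 13.9286.
Utility at the optimum: U(30, 13.9286) = 10.6141.

V = 10.6141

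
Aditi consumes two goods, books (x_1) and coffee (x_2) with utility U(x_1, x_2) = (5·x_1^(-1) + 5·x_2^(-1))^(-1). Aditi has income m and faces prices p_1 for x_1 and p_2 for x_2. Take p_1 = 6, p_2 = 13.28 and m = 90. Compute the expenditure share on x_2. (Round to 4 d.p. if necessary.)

MRS = MU_x_1/MU_x_2 = (x_2/x_1)^(2). Set equal to p_1/p_2.
Solve for the ratio: x_2/x_1 = [p_1/p_2]^(0.5).
Substitute x_2 = (x_2/x_1)·x_1 into the budget: x_1* = m/(p_1 + p_2·(x_2/x_1)).
Numerically x_2/x_1 = 0.672166, so x_1* = 90/(6 + 13.28·0.672166) = 6.0296 and x_2* = 0.672166·6.0296 = 4.0529.
Expenditure on x_2: 13.28·4.0529 = 53.8224; share = 0.598.

share on x_2 = 0.598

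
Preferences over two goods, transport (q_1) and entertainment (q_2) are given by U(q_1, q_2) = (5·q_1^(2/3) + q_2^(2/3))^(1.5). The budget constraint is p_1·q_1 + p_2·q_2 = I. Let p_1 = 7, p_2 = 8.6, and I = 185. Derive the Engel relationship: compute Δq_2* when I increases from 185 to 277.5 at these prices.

From the CES first-order condition, 5·(q_2/q_1)^(1/3) = p_1/p_2.
Solve for the ratio: q_2/q_1 = [(1/5)·p_1/p_2]^(3).
Substitute q_2 = (q_2/q_1)·q_1 into the budget: q_1* = I/(p_1 + p_2·(q_2/q_1)).
Numerically q_2/q_1 = 0.004314, so q_1* = 185/(7 + 8.6·0.004314) = 26.2892 and q_2* = 0.004314·26.2892 = 0.1134.
At I' = 277.5: q_2* = 0.1701. Change: 0.1701 − 0.1134 = 0.0567.

Δq_2* = 0.0567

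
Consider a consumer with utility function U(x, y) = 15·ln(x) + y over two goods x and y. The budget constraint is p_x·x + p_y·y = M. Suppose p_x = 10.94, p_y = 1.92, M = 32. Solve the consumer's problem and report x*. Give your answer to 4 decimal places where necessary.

Set MRS = p_x/p_y: (15/x)/1 = p_x/p_y.
So x*(p_x,p_y) = 15·p_y/p_x, independent of income; and y* = (M − 15·p_y)/p_y.
At the given prices: x* = 15·1.92/10.94 = 2.6325.

x* = 2.6325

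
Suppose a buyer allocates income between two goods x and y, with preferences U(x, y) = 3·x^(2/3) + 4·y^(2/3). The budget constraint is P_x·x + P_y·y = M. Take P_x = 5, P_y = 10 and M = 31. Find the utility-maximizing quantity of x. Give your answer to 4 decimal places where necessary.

MU_x ∝ 3·x^(-1/3), MU_y ∝ 4·y^(-1/3), so MRS = (3/4)·(y/x)^(1/3) = P_x/P_y.
Hence y/x = ((4/3)·P_x/P_y)^(1/(1/3)), i.e. raised to the 3 power.
Substitute y = (y/x)·x into the budget: x* = M/(P_x + P_y·(y/x)).
Numerically y/x = 0.296296, so x* = 31/(5 + 10·0.296296) = 3.893.

x* = 3.893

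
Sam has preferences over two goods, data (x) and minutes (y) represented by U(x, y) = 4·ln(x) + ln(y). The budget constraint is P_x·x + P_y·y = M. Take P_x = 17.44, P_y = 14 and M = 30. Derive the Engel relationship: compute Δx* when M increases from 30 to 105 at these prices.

Tangency: MRS = 4·y/x = P_x/P_y.
So 4·P_y·y = P_x·x; combined with the budget, a share 0.8 of income goes to x.
Demand: x*(P_x,P_y,M) = 0.8·M/P_x and y* = 0.2·M/P_y.
At P_x=17.44, P_y=14, M=30: x* = 0.8·30/17.44 = 1.3761.
At M' = 105: x* = 4.8165. Change: 4.8165 − 1.3761 = 3.4404.

Δx* = 3.4404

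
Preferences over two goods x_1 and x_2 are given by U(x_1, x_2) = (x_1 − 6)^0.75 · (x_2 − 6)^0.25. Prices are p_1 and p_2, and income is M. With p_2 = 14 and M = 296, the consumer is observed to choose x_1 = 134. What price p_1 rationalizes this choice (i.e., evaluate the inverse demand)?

p_1 = 1.2

MRS = 3·(x_2−6)/(x_1−6). Tangency with p_1/p_2 gives x_2−6 = (1/3)·(p_1/p_2)·(x_1−6).
After buying the subsistence bundle (6, 6), a share 0.75 of the remaining income goes to x_1: x_1* = 6 + 0.75·(M − 6p_1 − 6p_2)/p_1.
Set x_1* = 134 in the demand function and solve for p_1: p_1 = 1.2.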